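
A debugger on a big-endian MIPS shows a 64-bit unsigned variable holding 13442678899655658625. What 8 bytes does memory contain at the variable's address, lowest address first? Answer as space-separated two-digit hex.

13442678899655658625 in hexadecimal, padded to 64 bits, is 0xBA8DFD3CA39D4C81.
Split into bytes (most-significant first): BA 8D FD 3C A3 9D 4C 81.
Big-endian stores the most-significant byte at the lowest address.
So the memory order matches the most-significant-first order: BA 8D FD 3C A3 9D 4C 81.

BA 8D FD 3C A3 9D 4C 81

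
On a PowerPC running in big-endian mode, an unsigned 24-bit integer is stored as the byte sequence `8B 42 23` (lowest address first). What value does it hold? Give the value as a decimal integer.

In big-endian order the high byte comes first in memory.
The bytes are already most-significant first: 0x8B4223.
0x8B4223 = 9126435.

9126435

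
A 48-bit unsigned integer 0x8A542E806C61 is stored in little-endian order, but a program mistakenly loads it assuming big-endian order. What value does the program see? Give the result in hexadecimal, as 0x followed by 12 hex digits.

0x616C802E548A

Stored little-endian, the bytes at ascending addresses are 61 6C 80 2E 54 8A.
Read back as big-endian, the last byte is least significant, giving 0x616C802E548A.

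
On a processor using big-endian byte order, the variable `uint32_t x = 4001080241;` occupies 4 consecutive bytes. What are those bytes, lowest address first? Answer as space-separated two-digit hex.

EE 7B A3 B1

4001080241 in hexadecimal, padded to 32 bits, is 0xEE7BA3B1.
Split into bytes (most-significant first): EE 7B A3 B1.
Big-endian: lowest address holds the most-significant byte.
So the memory order matches the most-significant-first order: EE 7B A3 B1.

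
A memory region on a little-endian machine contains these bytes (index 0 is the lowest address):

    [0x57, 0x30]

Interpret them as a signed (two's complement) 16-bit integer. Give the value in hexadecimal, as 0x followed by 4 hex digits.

Little-endian: lowest address holds the least-significant byte.
Reassemble most-significant byte first: 30 57 → 0x3057.

0x3057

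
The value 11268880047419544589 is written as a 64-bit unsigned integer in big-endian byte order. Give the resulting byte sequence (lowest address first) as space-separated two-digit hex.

11268880047419544589 in hexadecimal, padded to 64 bits, is 0x9C631AB2B2EDD40D.
Split into bytes (most-significant first): 9C 63 1A B2 B2 ED D4 0D.
Big-endian: lowest address holds the most-significant byte.
So the memory order matches the most-significant-first order: 9C 63 1A B2 B2 ED D4 0D.

9C 63 1A B2 B2 ED D4 0D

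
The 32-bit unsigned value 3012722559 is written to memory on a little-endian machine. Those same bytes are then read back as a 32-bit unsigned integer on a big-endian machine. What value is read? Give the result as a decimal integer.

3012722559 in 32-bit hexadecimal is 0xB3927F7F.
Stored little-endian, the bytes at ascending addresses are 7F 7F 92 B3.
Read back as big-endian, the last byte is least significant, giving 0x7F7F92B3.
0x7F7F92B3 = 2139067059.

2139067059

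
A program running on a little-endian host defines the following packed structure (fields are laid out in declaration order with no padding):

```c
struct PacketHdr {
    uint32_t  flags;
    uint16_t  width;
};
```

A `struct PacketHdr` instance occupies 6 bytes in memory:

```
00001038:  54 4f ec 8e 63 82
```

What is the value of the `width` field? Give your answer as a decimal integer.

33379

`width` follows `flags` (4 bytes), so it starts at byte offset 4 and occupies 2 bytes.
Bytes at offsets 4..5: 63 82.
In little-endian order the low byte comes first in memory.
Reassemble most-significant byte first: 82 63 → 0x8263.
0x8263 = 33379.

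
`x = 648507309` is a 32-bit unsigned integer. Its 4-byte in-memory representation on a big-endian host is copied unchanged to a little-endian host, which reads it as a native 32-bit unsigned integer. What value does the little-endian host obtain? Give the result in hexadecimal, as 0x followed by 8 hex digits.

0xAD6FA726

648507309 in 32-bit hexadecimal is 0x26A76FAD.
Stored big-endian, the bytes at ascending addresses are 26 A7 6F AD.
Read back as little-endian, the first byte is least significant, giving 0xAD6FA726.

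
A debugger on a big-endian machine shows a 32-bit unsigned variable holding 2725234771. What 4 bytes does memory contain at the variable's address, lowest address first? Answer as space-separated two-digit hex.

2725234771 in hexadecimal, padded to 32 bits, is 0xA26FC853.
Split into bytes (most-significant first): A2 6F C8 53.
Big-endian stores the most-significant byte at the lowest address.
So the memory order matches the most-significant-first order: A2 6F C8 53.

A2 6F C8 53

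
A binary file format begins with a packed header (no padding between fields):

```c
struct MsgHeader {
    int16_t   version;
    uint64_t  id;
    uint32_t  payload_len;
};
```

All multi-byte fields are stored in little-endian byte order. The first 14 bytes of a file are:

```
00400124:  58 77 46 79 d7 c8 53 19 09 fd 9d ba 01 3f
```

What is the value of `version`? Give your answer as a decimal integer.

`version` is the first field, at byte offset 0, occupying 2 bytes.
Bytes at offsets 0..1: 58 77.
Little-endian stores the least-significant byte at the lowest address.
Reassemble most-significant byte first: 77 58 → 0x7758.
0x7758 = 30552.

30552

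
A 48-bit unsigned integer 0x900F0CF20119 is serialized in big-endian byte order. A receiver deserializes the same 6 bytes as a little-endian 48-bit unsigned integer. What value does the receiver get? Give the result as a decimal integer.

27496146538384

Stored big-endian, the bytes at ascending addresses are 90 0F 0C F2 01 19.
Read back as little-endian, the first byte is least significant, giving 0x1901F20C0F90.
0x1901F20C0F90 = 27496146538384.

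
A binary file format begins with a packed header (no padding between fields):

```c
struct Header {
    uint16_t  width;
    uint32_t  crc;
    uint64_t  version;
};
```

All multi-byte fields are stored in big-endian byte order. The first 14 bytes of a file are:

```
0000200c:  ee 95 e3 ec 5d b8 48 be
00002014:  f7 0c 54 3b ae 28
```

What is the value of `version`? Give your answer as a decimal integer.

`version` follows `width` (2 B), `crc` (4 B), so it starts at offset 2 + 4 = 6 and occupies 8 bytes.
Bytes at offsets 6..13: 48 BE F7 0C 54 3B AE 28.
In big-endian order the high byte comes first in memory.
The bytes are already most-significant first: 0x48BEF70C543BAE28.
0x48BEF70C543BAE28 = 5241898648630701608.

5241898648630701608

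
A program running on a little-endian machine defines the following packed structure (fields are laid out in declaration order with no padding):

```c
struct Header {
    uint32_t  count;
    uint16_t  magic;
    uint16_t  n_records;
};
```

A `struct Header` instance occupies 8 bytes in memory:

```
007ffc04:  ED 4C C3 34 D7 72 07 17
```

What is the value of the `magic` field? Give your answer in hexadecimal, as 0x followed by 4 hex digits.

0x72D7

`magic` follows `count` (4 bytes), so it starts at byte offset 4 and occupies 2 bytes.
Bytes at offsets 4..5: D7 72.
Little-endian stores the least-significant byte at the lowest address.
Reassemble most-significant byte first: 72 D7 → 0x72D7.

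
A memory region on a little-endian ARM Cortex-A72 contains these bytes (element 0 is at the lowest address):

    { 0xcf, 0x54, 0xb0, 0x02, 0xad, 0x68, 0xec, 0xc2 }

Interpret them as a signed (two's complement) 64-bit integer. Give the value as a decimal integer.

-4401027643564075825

Little-endian stores the least-significant byte at the lowest address.
Reassemble most-significant byte first: C2 EC 68 AD 02 B0 54 CF → 0xC2EC68AD02B054CF.
Top bit is set, so as a signed 64-bit value this is 0xC2EC68AD02B054CF − 2^64 = -4401027643564075825.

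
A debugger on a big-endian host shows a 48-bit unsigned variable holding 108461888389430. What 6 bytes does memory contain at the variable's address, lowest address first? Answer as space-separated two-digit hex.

62 A5 40 54 41 36

108461888389430 in hexadecimal, padded to 48 bits, is 0x62A540544136.
Split into bytes (most-significant first): 62 A5 40 54 41 36.
Big-endian stores the most-significant byte at the lowest address.
So the memory order matches the most-significant-first order: 62 A5 40 54 41 36.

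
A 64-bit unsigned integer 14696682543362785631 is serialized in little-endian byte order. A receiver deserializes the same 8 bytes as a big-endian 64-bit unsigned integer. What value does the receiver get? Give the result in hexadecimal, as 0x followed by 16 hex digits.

0x5FC1D225E81AF5CB

14696682543362785631 in 64-bit hexadecimal is 0xCBF51AE825D2C15F.
Stored little-endian, the bytes at ascending addresses are 5F C1 D2 25 E8 1A F5 CB.
Read back as big-endian, the last byte is least significant, giving 0x5FC1D225E81AF5CB.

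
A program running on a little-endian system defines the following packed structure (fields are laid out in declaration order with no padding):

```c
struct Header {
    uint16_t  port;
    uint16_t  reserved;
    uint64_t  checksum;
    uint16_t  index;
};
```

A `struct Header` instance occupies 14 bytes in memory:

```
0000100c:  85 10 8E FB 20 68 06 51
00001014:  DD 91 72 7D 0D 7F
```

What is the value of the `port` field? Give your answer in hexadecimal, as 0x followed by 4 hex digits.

0x1085

`port` is the first field, at byte offset 0, occupying 2 bytes.
Bytes at offsets 0..1: 85 10.
Little-endian stores the least-significant byte at the lowest address.
Reassemble most-significant byte first: 10 85 → 0x1085.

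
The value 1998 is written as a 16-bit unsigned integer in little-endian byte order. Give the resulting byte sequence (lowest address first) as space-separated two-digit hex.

1998 in hexadecimal, padded to 16 bits, is 0x07CE.
Split into bytes (most-significant first): 07 CE.
In little-endian order the low byte comes first in memory.
So at ascending addresses the bytes are CE 07.

CE 07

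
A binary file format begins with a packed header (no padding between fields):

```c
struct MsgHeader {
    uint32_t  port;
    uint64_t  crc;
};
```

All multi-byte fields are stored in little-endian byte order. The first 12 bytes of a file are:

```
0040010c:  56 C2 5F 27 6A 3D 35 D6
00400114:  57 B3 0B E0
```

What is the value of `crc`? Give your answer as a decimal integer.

16144194479077014890

`crc` follows `port` (4 bytes), so it starts at byte offset 4 and occupies 8 bytes.
Bytes at offsets 4..11: 6A 3D 35 D6 57 B3 0B E0.
In little-endian order the low byte comes first in memory.
Reassemble most-significant byte first: E0 0B B3 57 D6 35 3D 6A → 0xE00BB357D6353D6A.
0xE00BB357D6353D6A = 16144194479077014890.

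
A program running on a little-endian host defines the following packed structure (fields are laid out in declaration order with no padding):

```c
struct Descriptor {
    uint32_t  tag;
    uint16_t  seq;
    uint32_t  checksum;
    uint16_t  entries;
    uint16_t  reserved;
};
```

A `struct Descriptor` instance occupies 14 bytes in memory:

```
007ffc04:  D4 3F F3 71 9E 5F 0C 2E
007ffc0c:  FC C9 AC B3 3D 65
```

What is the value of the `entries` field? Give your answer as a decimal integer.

`entries` follows `tag` (4 B), `seq` (2 B), `checksum` (4 B), so it starts at offset 4 + 2 + 4 = 10 and occupies 2 bytes.
Bytes at offsets 10..11: AC B3.
In little-endian order the low byte comes first in memory.
Reassemble most-significant byte first: B3 AC → 0xB3AC.
0xB3AC = 45996.

45996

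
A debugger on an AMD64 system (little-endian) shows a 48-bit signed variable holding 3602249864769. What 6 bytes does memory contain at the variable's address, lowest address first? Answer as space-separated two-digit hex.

3602249864769 in hexadecimal, padded to 48 bits, is 0x0346B6D2D641.
Split into bytes (most-significant first): 03 46 B6 D2 D6 41.
In little-endian order the low byte comes first in memory.
So at ascending addresses the bytes are 41 D6 D2 B6 46 03.

41 D6 D2 B6 46 03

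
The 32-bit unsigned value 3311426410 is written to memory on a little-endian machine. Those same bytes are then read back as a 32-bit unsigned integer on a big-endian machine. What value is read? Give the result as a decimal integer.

3311426410 in 32-bit hexadecimal is 0xC5605B6A.
Stored little-endian, the bytes at ascending addresses are 6A 5B 60 C5.
Read back as big-endian, the last byte is least significant, giving 0x6A5B60C5.
0x6A5B60C5 = 1784373445.

1784373445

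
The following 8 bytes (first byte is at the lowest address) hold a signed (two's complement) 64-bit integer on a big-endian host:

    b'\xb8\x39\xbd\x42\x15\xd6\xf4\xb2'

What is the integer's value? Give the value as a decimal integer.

In big-endian order the high byte comes first in memory.
The bytes are already most-significant first: 0xB839BD4215D6F4B2.
Top bit is set, so as a signed 64-bit value this is 0xB839BD4215D6F4B2 − 2^64 = -5171894605526403918.

-5171894605526403918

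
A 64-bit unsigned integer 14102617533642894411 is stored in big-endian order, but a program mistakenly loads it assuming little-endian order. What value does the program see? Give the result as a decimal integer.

5471023143421195971

14102617533642894411 in 64-bit hexadecimal is 0xC3B68FED8FFAEC4B.
Stored big-endian, the bytes at ascending addresses are C3 B6 8F ED 8F FA EC 4B.
Read back as little-endian, the first byte is least significant, giving 0x4BECFA8FED8FB6C3.
0x4BECFA8FED8FB6C3 = 5471023143421195971.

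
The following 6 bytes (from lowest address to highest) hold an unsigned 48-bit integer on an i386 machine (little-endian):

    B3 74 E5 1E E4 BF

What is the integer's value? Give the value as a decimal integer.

Little-endian stores the least-significant byte at the lowest address.
Reassemble most-significant byte first: BF E4 1E E5 74 B3 → 0xBFE41EE574B3.
0xBFE41EE574B3 = 210986491802803.

210986491802803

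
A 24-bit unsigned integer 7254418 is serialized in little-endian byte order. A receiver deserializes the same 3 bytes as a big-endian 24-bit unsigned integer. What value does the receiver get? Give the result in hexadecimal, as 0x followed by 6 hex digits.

0x92B16E

7254418 in 24-bit hexadecimal is 0x6EB192.
Stored little-endian, the bytes at ascending addresses are 92 B1 6E.
Read back as big-endian, the last byte is least significant, giving 0x92B16E.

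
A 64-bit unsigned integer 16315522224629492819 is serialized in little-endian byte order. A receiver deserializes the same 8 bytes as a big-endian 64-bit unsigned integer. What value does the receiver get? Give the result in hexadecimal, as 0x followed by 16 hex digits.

16315522224629492819 in 64-bit hexadecimal is 0xE26C61051C082C53.
Stored little-endian, the bytes at ascending addresses are 53 2C 08 1C 05 61 6C E2.
Read back as big-endian, the last byte is least significant, giving 0x532C081C05616CE2.

0x532C081C05616CE2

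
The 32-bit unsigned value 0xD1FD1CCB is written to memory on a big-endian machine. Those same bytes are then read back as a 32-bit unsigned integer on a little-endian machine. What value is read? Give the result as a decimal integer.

Stored big-endian, the bytes at ascending addresses are D1 FD 1C CB.
Read back as little-endian, the first byte is least significant, giving 0xCB1CFDD1.
0xCB1CFDD1 = 3407674833.

3407674833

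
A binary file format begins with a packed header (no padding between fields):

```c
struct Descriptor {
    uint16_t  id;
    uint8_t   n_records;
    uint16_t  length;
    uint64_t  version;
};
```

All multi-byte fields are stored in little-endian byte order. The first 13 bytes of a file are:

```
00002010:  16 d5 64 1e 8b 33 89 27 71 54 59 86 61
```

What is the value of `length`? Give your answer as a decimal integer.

35614

`length` follows `id` (2 B), `n_records` (1 B), so it starts at offset 2 + 1 = 3 and occupies 2 bytes.
Bytes at offsets 3..4: 1E 8B.
Little-endian: lowest address holds the least-significant byte.
Reassemble most-significant byte first: 8B 1E → 0x8B1E.
0x8B1E = 35614.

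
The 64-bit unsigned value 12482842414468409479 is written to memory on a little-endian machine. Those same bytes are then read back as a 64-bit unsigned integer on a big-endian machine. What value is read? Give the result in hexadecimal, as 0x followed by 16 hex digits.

12482842414468409479 in 64-bit hexadecimal is 0xAD3BF709FD91A887.
Stored little-endian, the bytes at ascending addresses are 87 A8 91 FD 09 F7 3B AD.
Read back as big-endian, the last byte is least significant, giving 0x87A891FD09F73BAD.

0x87A891FD09F73BAD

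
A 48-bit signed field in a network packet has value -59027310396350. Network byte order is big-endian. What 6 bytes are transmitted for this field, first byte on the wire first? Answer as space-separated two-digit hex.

CA 50 A2 21 BC 42

Two's complement of -59027310396350 in 48 bits: 59027310396350 = 0x35AF5DDE43BE; invert → 0xCA50A221BC41; add 1 → 0xCA50A221BC42.
Split into bytes (most-significant first): CA 50 A2 21 BC 42.
In big-endian order the high byte comes first in memory.
So the memory order matches the most-significant-first order: CA 50 A2 21 BC 42.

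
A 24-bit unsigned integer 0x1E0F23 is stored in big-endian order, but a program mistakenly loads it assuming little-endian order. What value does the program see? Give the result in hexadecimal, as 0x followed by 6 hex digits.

Stored big-endian, the bytes at ascending addresses are 1E 0F 23.
Read back as little-endian, the first byte is least significant, giving 0x230F1E.

0x230F1E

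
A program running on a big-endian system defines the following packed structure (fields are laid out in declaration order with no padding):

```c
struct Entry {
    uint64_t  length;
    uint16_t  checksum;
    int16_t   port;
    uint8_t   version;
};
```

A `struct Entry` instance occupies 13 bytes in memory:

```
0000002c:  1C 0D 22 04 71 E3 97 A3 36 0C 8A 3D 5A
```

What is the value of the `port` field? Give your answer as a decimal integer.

`port` follows `length` (8 B), `checksum` (2 B), so it starts at offset 8 + 2 = 10 and occupies 2 bytes.
Bytes at offsets 10..11: 8A 3D.
Big-endian stores the most-significant byte at the lowest address.
The bytes are already most-significant first: 0x8A3D.
Top bit is set, so as a signed 16-bit value this is 0x8A3D − 2^16 = -30147.

-30147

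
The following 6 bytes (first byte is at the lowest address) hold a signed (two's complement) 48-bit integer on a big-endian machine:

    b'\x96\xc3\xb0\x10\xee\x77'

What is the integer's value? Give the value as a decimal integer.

-115707760021897

Big-endian stores the most-significant byte at the lowest address.
The bytes are already most-significant first: 0x96C3B010EE77.
Top bit is set, so as a signed 48-bit value this is 0x96C3B010EE77 − 2^48 = -115707760021897.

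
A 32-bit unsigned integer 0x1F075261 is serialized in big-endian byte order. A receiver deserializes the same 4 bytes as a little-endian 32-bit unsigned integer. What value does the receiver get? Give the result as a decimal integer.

Stored big-endian, the bytes at ascending addresses are 1F 07 52 61.
Read back as little-endian, the first byte is least significant, giving 0x6152071F.
0x6152071F = 1632765727.

1632765727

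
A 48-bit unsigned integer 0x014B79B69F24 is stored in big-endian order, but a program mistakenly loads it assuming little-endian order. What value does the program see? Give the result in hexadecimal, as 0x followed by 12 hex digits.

0x249FB6794B01

Stored big-endian, the bytes at ascending addresses are 01 4B 79 B6 9F 24.
Read back as little-endian, the first byte is least significant, giving 0x249FB6794B01.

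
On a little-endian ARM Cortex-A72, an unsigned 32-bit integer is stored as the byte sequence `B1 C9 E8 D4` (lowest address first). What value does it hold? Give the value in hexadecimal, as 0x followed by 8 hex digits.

0xD4E8C9B1

Little-endian: lowest address holds the least-significant byte.
Reassemble most-significant byte first: D4 E8 C9 B1 → 0xD4E8C9B1.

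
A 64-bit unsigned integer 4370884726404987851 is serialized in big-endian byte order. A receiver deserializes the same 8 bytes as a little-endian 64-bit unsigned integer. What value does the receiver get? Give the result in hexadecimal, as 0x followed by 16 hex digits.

4370884726404987851 in 64-bit hexadecimal is 0x3CA880802F8CBBCB.
Stored big-endian, the bytes at ascending addresses are 3C A8 80 80 2F 8C BB CB.
Read back as little-endian, the first byte is least significant, giving 0xCBBB8C2F8080A83C.

0xCBBB8C2F8080A83C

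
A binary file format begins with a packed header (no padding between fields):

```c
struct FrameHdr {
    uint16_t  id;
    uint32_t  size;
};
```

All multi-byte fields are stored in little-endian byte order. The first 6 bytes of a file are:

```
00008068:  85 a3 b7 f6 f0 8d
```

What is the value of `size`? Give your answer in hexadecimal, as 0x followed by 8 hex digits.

0x8DF0F6B7

`size` follows `id` (2 bytes), so it starts at byte offset 2 and occupies 4 bytes.
Bytes at offsets 2..5: B7 F6 F0 8D.
In little-endian order the low byte comes first in memory.
Reassemble most-significant byte first: 8D F0 F6 B7 → 0x8DF0F6B7.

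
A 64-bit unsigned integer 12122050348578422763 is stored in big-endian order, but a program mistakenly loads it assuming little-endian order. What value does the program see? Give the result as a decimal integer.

12122050348578422763 in 64-bit hexadecimal is 0xA83A2C91106ABFEB.
Stored big-endian, the bytes at ascending addresses are A8 3A 2C 91 10 6A BF EB.
Read back as little-endian, the first byte is least significant, giving 0xEBBF6A10912C3AA8.
0xEBBF6A10912C3AA8 = 16987412938852416168.

16987412938852416168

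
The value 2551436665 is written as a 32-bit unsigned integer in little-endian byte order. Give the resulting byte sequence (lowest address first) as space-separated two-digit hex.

2551436665 in hexadecimal, padded to 32 bits, is 0x9813D579.
Split into bytes (most-significant first): 98 13 D5 79.
Little-endian: lowest address holds the least-significant byte.
So at ascending addresses the bytes are 79 D5 13 98.

79 D5 13 98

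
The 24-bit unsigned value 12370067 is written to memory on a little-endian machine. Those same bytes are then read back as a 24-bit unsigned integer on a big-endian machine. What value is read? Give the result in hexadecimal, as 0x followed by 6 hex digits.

12370067 in 24-bit hexadecimal is 0xBCC093.
Stored little-endian, the bytes at ascending addresses are 93 C0 BC.
Read back as big-endian, the last byte is least significant, giving 0x93C0BC.

0x93C0BC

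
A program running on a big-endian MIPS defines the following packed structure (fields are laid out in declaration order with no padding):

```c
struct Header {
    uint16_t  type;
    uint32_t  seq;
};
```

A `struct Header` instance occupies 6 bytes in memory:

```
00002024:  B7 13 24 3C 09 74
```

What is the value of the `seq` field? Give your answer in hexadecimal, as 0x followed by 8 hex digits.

0x243C0974

`seq` follows `type` (2 bytes), so it starts at byte offset 2 and occupies 4 bytes.
Bytes at offsets 2..5: 24 3C 09 74.
In big-endian order the high byte comes first in memory.
The bytes are already most-significant first: 0x243C0974.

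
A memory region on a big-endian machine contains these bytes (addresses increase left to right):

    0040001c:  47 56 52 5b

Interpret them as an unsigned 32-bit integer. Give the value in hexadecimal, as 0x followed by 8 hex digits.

Big-endian stores the most-significant byte at the lowest address.
The bytes are already most-significant first: 0x4756525B.

0x4756525B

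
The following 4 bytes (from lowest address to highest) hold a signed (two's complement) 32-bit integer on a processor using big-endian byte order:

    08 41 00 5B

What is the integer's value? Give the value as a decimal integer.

138477659

Big-endian stores the most-significant byte at the lowest address.
The bytes are already most-significant first: 0x0841005B.
0x0841005B = 138477659.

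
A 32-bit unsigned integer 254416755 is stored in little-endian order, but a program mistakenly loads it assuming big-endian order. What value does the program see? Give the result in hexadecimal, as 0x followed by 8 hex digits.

0x73172A0F

254416755 in 32-bit hexadecimal is 0x0F2A1773.
Stored little-endian, the bytes at ascending addresses are 73 17 2A 0F.
Read back as big-endian, the last byte is least significant, giving 0x73172A0F.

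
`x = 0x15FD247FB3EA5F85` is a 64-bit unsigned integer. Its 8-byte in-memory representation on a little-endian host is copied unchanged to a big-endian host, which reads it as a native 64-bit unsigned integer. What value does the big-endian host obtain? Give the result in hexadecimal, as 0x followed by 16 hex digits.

0x855FEAB37F24FD15

Stored little-endian, the bytes at ascending addresses are 85 5F EA B3 7F 24 FD 15.
Read back as big-endian, the last byte is least significant, giving 0x855FEAB37F24FD15.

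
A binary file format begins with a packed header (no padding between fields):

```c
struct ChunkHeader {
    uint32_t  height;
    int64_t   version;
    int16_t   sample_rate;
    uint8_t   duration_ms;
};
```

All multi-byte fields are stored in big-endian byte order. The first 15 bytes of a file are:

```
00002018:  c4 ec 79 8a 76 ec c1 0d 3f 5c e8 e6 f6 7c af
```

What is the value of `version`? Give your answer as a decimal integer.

8569436453621000422

`version` follows `height` (4 bytes), so it starts at byte offset 4 and occupies 8 bytes.
Bytes at offsets 4..11: 76 EC C1 0D 3F 5C E8 E6.
Big-endian stores the most-significant byte at the lowest address.
The bytes are already most-significant first: 0x76ECC10D3F5CE8E6.
0x76ECC10D3F5CE8E6 = 8569436453621000422.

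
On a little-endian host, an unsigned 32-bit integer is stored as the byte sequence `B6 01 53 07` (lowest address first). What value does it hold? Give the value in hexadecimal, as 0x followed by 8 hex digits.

0x075301B6

Little-endian: lowest address holds the least-significant byte.
Reassemble most-significant byte first: 07 53 01 B6 → 0x075301B6.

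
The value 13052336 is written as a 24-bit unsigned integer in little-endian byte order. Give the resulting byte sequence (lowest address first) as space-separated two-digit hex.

B0 29 C7

13052336 in hexadecimal, padded to 24 bits, is 0xC729B0.
Split into bytes (most-significant first): C7 29 B0.
Little-endian stores the least-significant byte at the lowest address.
So at ascending addresses the bytes are B0 29 C7.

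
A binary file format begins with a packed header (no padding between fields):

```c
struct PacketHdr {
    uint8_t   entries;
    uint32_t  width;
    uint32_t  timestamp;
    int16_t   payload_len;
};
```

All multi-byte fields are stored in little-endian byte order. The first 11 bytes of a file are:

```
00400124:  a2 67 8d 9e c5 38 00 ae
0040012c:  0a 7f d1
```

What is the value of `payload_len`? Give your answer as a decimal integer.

`payload_len` follows `entries` (1 B), `width` (4 B), `timestamp` (4 B), so it starts at offset 1 + 4 + 4 = 9 and occupies 2 bytes.
Bytes at offsets 9..10: 7F D1.
Little-endian stores the least-significant byte at the lowest address.
Reassemble most-significant byte first: D1 7F → 0xD17F.
Top bit is set, so as a signed 16-bit value this is 0xD17F − 2^16 = -11905.

-11905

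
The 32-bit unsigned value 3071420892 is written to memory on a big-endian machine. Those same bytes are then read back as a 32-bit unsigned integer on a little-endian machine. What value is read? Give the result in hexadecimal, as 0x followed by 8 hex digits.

3071420892 in 32-bit hexadecimal is 0xB71229DC.
Stored big-endian, the bytes at ascending addresses are B7 12 29 DC.
Read back as little-endian, the first byte is least significant, giving 0xDC2912B7.

0xDC2912B7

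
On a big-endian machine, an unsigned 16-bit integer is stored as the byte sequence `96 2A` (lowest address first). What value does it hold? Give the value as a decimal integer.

38442

In big-endian order the high byte comes first in memory.
The bytes are already most-significant first: 0x962A.
0x962A = 38442.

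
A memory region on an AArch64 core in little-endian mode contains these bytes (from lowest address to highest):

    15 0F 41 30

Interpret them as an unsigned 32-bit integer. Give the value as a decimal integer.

809570069

In little-endian order the low byte comes first in memory.
Reassemble most-significant byte first: 30 41 0F 15 → 0x30410F15.
0x30410F15 = 809570069.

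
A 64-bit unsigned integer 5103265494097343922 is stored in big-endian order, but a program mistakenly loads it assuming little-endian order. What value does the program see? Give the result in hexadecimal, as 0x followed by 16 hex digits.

5103265494097343922 in 64-bit hexadecimal is 0x46D270EDBA2E35B2.
Stored big-endian, the bytes at ascending addresses are 46 D2 70 ED BA 2E 35 B2.
Read back as little-endian, the first byte is least significant, giving 0xB2352EBAED70D246.

0xB2352EBAED70D246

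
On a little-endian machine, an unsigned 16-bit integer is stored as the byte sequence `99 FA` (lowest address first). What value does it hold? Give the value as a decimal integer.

64153

In little-endian order the low byte comes first in memory.
Reassemble most-significant byte first: FA 99 → 0xFA99.
0xFA99 = 64153.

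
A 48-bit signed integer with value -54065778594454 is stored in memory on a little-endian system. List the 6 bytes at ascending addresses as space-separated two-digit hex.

6A ED 78 D4 D3 CE

Two's complement of -54065778594454 in 48 bits: 54065778594454 = 0x312C2B871296; invert → 0xCED3D478ED69; add 1 → 0xCED3D478ED6A.
Split into bytes (most-significant first): CE D3 D4 78 ED 6A.
In little-endian order the low byte comes first in memory.
So at ascending addresses the bytes are 6A ED 78 D4 D3 CE.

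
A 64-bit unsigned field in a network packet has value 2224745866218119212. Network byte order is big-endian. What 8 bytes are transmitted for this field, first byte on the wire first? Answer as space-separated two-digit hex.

1E DF E2 93 FF 73 20 2C

2224745866218119212 in hexadecimal, padded to 64 bits, is 0x1EDFE293FF73202C.
Split into bytes (most-significant first): 1E DF E2 93 FF 73 20 2C.
In big-endian order the high byte comes first in memory.
So the memory order matches the most-significant-first order: 1E DF E2 93 FF 73 20 2C.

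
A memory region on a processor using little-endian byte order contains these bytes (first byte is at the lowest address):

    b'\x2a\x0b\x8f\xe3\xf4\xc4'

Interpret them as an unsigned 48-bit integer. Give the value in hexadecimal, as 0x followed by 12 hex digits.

Little-endian: lowest address holds the least-significant byte.
Reassemble most-significant byte first: C4 F4 E3 8F 0B 2A → 0xC4F4E38F0B2A.

0xC4F4E38F0B2A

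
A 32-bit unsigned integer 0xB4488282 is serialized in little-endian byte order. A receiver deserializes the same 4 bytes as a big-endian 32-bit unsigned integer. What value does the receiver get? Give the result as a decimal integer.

Stored little-endian, the bytes at ascending addresses are 82 82 48 B4.
Read back as big-endian, the last byte is least significant, giving 0x828248B4.
0x828248B4 = 2189576372.

2189576372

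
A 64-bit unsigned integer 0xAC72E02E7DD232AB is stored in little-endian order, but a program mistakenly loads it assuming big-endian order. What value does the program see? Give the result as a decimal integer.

Stored little-endian, the bytes at ascending addresses are AB 32 D2 7D 2E E0 72 AC.
Read back as big-endian, the last byte is least significant, giving 0xAB32D27D2EE072AC.
0xAB32D27D2EE072AC = 12336153764420416172.

12336153764420416172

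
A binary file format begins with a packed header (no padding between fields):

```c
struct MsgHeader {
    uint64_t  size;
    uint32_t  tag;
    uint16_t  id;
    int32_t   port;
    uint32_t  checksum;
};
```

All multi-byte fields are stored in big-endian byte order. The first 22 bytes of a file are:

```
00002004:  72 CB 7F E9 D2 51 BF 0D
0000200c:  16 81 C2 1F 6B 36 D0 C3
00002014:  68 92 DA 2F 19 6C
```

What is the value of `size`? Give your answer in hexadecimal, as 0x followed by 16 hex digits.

0x72CB7FE9D251BF0D

`size` is the first field, at byte offset 0, occupying 8 bytes.
Bytes at offsets 0..7: 72 CB 7F E9 D2 51 BF 0D.
In big-endian order the high byte comes first in memory.
The bytes are already most-significant first: 0x72CB7FE9D251BF0D.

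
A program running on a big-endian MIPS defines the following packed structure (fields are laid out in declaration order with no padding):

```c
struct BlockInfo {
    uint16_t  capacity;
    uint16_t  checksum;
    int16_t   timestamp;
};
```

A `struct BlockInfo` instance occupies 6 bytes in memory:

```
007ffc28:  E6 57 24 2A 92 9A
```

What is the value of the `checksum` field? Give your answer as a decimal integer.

`checksum` follows `capacity` (2 bytes), so it starts at byte offset 2 and occupies 2 bytes.
Bytes at offsets 2..3: 24 2A.
Big-endian stores the most-significant byte at the lowest address.
The bytes are already most-significant first: 0x242A.
0x242A = 9258.

9258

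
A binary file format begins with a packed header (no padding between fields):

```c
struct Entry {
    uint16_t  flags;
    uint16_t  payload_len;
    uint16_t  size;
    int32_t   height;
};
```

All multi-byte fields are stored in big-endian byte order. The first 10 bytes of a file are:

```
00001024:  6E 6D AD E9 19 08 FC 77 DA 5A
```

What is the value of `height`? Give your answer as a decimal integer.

-59254182

`height` follows `flags` (2 B), `payload_len` (2 B), `size` (2 B), so it starts at offset 2 + 2 + 2 = 6 and occupies 4 bytes.
Bytes at offsets 6..9: FC 77 DA 5A.
In big-endian order the high byte comes first in memory.
The bytes are already most-significant first: 0xFC77DA5A.
Top bit is set, so as a signed 32-bit value this is 0xFC77DA5A − 2^32 = -59254182.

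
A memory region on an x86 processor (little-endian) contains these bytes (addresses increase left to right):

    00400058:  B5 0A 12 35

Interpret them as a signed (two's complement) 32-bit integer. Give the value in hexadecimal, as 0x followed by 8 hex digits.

In little-endian order the low byte comes first in memory.
Reassemble most-significant byte first: 35 12 0A B5 → 0x35120AB5.

0x35120AB5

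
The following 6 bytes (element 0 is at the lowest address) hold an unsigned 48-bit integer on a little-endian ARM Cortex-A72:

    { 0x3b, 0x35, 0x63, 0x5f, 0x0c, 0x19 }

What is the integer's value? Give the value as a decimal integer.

Little-endian: lowest address holds the least-significant byte.
Reassemble most-significant byte first: 19 0C 5F 63 35 3B → 0x190C5F63353B.
0x190C5F63353B = 27540930639163.

27540930639163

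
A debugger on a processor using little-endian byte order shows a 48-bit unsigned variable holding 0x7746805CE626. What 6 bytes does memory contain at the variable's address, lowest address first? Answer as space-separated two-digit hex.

26 E6 5C 80 46 77

Split into bytes (most-significant first): 77 46 80 5C E6 26.
In little-endian order the low byte comes first in memory.
So at ascending addresses the bytes are 26 E6 5C 80 46 77.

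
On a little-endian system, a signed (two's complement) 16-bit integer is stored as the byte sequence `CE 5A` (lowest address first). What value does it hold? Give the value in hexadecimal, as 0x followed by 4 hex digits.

0x5ACE

Little-endian stores the least-significant byte at the lowest address.
Reassemble most-significant byte first: 5A CE → 0x5ACE.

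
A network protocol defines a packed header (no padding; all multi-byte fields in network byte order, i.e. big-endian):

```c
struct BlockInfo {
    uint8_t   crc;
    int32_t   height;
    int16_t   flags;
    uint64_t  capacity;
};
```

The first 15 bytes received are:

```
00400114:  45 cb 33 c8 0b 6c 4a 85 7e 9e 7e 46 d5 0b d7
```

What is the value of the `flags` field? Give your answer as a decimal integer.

`flags` follows `crc` (1 B), `height` (4 B), so it starts at offset 1 + 4 = 5 and occupies 2 bytes.
Bytes at offsets 5..6: 6C 4A.
Big-endian: lowest address holds the most-significant byte.
The bytes are already most-significant first: 0x6C4A.
0x6C4A = 27722.

27722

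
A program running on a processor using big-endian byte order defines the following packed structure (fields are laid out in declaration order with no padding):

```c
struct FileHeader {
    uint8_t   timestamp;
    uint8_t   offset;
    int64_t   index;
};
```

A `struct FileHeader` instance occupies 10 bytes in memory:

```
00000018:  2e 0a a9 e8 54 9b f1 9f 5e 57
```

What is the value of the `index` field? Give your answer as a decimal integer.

-6203615457952440745

`index` follows `timestamp` (1 B), `offset` (1 B), so it starts at offset 1 + 1 = 2 and occupies 8 bytes.
Bytes at offsets 2..9: A9 E8 54 9B F1 9F 5E 57.
Big-endian: lowest address holds the most-significant byte.
The bytes are already most-significant first: 0xA9E8549BF19F5E57.
Top bit is set, so as a signed 64-bit value this is 0xA9E8549BF19F5E57 − 2^64 = -6203615457952440745.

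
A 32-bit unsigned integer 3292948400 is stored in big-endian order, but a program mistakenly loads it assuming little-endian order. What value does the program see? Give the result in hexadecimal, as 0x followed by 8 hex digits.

0xB06746C4

3292948400 in 32-bit hexadecimal is 0xC44667B0.
Stored big-endian, the bytes at ascending addresses are C4 46 67 B0.
Read back as little-endian, the first byte is least significant, giving 0xB06746C4.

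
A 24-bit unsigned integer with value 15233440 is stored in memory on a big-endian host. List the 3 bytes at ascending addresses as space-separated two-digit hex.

E8 71 A0

15233440 in hexadecimal, padded to 24 bits, is 0xE871A0.
Split into bytes (most-significant first): E8 71 A0.
In big-endian order the high byte comes first in memory.
So the memory order matches the most-significant-first order: E8 71 A0.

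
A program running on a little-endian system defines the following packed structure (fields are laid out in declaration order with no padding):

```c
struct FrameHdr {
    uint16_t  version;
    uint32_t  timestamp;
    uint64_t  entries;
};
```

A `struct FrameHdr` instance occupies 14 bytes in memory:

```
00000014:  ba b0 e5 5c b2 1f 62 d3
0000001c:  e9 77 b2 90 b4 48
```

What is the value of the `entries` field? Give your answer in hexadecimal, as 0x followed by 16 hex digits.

`entries` follows `version` (2 B), `timestamp` (4 B), so it starts at offset 2 + 4 = 6 and occupies 8 bytes.
Bytes at offsets 6..13: 62 D3 E9 77 B2 90 B4 48.
In little-endian order the low byte comes first in memory.
Reassemble most-significant byte first: 48 B4 90 B2 77 E9 D3 62 → 0x48B490B277E9D362.

0x48B490B277E9D362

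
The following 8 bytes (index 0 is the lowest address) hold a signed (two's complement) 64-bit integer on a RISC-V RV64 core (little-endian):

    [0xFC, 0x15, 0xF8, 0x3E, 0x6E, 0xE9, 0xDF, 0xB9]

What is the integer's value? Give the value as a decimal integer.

In little-endian order the low byte comes first in memory.
Reassemble most-significant byte first: B9 DF E9 6E 3E F8 15 FC → 0xB9DFE96E3EF815FC.
Top bit is set, so as a signed 64-bit value this is 0xB9DFE96E3EF815FC − 2^64 = -5053063597174286852.

-5053063597174286852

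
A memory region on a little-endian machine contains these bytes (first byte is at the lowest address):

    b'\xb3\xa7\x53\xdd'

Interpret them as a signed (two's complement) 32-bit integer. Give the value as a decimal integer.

-581720141

In little-endian order the low byte comes first in memory.
Reassemble most-significant byte first: DD 53 A7 B3 → 0xDD53A7B3.
Top bit is set, so as a signed 32-bit value this is 0xDD53A7B3 − 2^32 = -581720141.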